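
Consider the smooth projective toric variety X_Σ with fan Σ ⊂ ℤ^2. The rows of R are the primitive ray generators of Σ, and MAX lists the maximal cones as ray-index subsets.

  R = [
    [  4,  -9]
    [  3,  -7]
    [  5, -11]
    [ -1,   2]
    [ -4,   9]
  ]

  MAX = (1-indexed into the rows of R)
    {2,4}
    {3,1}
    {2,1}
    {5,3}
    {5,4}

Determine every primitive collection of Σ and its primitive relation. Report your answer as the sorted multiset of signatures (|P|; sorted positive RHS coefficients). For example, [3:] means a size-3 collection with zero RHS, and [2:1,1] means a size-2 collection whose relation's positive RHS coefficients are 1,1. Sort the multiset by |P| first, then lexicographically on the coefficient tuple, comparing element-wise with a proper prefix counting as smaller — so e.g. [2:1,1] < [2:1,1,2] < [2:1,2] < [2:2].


5 minimal non-faces of Δ(Σ) (on 5 rays):

  • {1,5}:  v_{1} + v_{5} = 0 — sig = [2:]
  • {1,4}:  v_{1} + v_{4} = v_{2} — sig = [2:1]
  • {2,5}:  v_{2} + v_{5} = v_{4} — sig = [2:1]
  • {3,4}:  v_{3} + v_{4} = v_{1} — sig = [2:1]
  • {2,3}:  v_{2} + v_{3} = 2·v_{1} — sig = [2:2]

Sorted signature multiset PRS(X):
[[2:], [2:1], [2:1], [2:1], [2:2]]


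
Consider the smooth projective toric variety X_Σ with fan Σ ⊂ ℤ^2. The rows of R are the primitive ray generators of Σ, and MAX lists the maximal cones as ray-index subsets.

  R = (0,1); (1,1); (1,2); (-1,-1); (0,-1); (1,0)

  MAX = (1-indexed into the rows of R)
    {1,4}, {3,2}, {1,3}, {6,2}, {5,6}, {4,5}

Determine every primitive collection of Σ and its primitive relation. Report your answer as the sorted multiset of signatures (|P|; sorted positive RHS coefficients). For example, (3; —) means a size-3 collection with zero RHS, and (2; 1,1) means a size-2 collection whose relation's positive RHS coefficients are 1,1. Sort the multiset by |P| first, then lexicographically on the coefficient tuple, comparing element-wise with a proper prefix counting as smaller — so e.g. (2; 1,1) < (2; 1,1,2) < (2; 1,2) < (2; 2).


Σ has 9 primitive collections:

  {1,5}:  v_{1} + v_{5} = 0  ⇒ sig = (2; —)
  {2,4}:  v_{2} + v_{4} = 0  ⇒ sig = (2; —)
  {1,2}:  v_{1} + v_{2} = v_{3}  ⇒ sig = (2; 1)
  {1,6}:  v_{1} + v_{6} = v_{2}  ⇒ sig = (2; 1)
  {2,5}:  v_{2} + v_{5} = v_{6}  ⇒ sig = (2; 1)
  {3,4}:  v_{3} + v_{4} = v_{1}  ⇒ sig = (2; 1)
  {3,5}:  v_{3} + v_{5} = v_{2}  ⇒ sig = (2; 1)
  {4,6}:  v_{4} + v_{6} = v_{5}  ⇒ sig = (2; 1)
  {3,6}:  v_{3} + v_{6} = 2·v_{2}  ⇒ sig = (2; 2)

Hence PRS(X_Σ) =
[(2; —), (2; —), (2; 1), (2; 1), (2; 1), (2; 1), (2; 1), (2; 1), (2; 2)]


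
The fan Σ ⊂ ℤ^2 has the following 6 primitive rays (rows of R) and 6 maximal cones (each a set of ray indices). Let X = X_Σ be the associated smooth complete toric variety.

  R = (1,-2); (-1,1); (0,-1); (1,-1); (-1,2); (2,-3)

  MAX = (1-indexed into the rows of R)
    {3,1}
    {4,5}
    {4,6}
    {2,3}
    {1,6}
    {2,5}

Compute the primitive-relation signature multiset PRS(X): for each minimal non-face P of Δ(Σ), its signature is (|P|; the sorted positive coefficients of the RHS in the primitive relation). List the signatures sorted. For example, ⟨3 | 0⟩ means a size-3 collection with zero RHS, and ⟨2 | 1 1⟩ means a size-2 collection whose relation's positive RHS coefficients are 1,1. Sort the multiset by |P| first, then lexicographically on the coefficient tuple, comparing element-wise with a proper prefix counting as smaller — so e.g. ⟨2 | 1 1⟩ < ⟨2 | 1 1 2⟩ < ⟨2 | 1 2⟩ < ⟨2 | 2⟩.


9 minimal non-faces of Δ(Σ) (on 6 rays):

  {1,5}:  v_{1} + v_{5} = 0  ⟹  sig = ⟨2 | 0⟩
  {2,4}:  v_{2} + v_{4} = 0  ⟹  sig = ⟨2 | 0⟩
  {1,2}:  v_{1} + v_{2} = v_{3}  ⟹  sig = ⟨2 | 1⟩
  {1,4}:  v_{1} + v_{4} = v_{6}  ⟹  sig = ⟨2 | 1⟩
  {2,6}:  v_{2} + v_{6} = v_{1}  ⟹  sig = ⟨2 | 1⟩
  {3,4}:  v_{3} + v_{4} = v_{1}  ⟹  sig = ⟨2 | 1⟩
  {3,5}:  v_{3} + v_{5} = v_{2}  ⟹  sig = ⟨2 | 1⟩
  {5,6}:  v_{5} + v_{6} = v_{4}  ⟹  sig = ⟨2 | 1⟩
  {3,6}:  v_{3} + v_{6} = 2·v_{1}  ⟹  sig = ⟨2 | 2⟩

Sorted signature multiset PRS(X):
[⟨2 | 0⟩, ⟨2 | 0⟩, ⟨2 | 1⟩, ⟨2 | 1⟩, ⟨2 | 1⟩, ⟨2 | 1⟩, ⟨2 | 1⟩, ⟨2 | 1⟩, ⟨2 | 2⟩]


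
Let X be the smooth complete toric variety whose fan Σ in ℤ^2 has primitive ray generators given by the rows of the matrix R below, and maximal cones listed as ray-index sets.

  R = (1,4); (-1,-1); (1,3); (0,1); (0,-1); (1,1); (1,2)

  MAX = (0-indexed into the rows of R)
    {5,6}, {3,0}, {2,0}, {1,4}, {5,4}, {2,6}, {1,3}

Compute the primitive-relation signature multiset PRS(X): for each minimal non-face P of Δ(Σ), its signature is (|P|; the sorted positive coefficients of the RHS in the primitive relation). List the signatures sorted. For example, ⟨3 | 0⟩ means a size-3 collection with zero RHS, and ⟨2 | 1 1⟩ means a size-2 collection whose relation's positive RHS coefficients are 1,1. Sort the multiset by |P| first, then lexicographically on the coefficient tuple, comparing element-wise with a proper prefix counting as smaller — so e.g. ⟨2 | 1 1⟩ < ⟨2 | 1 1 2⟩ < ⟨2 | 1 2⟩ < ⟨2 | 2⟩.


Primitive collections (14):

  {1,5}:  v_{1} + v_{5} = 0  →  sig = ⟨2 | 0⟩
  {3,4}:  v_{3} + v_{4} = 0  →  sig = ⟨2 | 0⟩
  {0,4}:  v_{0} + v_{4} = v_{2}  →  sig = ⟨2 | 1⟩
  {1,6}:  v_{1} + v_{6} = v_{3}  →  sig = ⟨2 | 1⟩
  {2,3}:  v_{2} + v_{3} = v_{0}  →  sig = ⟨2 | 1⟩
  {2,4}:  v_{2} + v_{4} = v_{6}  →  sig = ⟨2 | 1⟩
  {3,5}:  v_{3} + v_{5} = v_{6}  →  sig = ⟨2 | 1⟩
  {3,6}:  v_{3} + v_{6} = v_{2}  →  sig = ⟨2 | 1⟩
  {4,6}:  v_{4} + v_{6} = v_{5}  →  sig = ⟨2 | 1⟩
  {0,5}:  v_{0} + v_{5} = v_{2} + v_{6}  →  sig = ⟨2 | 1 1⟩
  {0,6}:  v_{0} + v_{6} = 2·v_{2}  →  sig = ⟨2 | 2⟩
  {1,2}:  v_{1} + v_{2} = 2·v_{3}  →  sig = ⟨2 | 2⟩
  {2,5}:  v_{2} + v_{5} = 2·v_{6}  →  sig = ⟨2 | 2⟩
  {0,1}:  v_{0} + v_{1} = 3·v_{3}  →  sig = ⟨2 | 3⟩

so the primitive-relation signature multiset is
    |P|=2: 14 collections, coeffs (), (), (1), (1), (1), (1), (1), (1), (1), (1,1), (2), (2), (2), (3)


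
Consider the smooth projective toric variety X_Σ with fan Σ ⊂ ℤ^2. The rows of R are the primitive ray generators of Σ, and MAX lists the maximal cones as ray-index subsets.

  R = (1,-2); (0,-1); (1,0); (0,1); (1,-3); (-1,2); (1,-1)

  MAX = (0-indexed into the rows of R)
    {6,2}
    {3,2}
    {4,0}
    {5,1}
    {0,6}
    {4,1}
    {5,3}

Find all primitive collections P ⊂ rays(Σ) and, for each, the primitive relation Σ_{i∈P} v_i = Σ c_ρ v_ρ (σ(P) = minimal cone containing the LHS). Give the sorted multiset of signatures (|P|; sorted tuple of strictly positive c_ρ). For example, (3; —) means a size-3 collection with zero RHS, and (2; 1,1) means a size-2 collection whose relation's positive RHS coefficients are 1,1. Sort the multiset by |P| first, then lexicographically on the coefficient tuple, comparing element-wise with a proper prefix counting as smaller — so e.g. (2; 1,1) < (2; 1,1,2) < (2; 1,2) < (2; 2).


Σ has 14 primitive collections:

  {0,5}:  v_{0} + v_{5} = 0  ⇒ sig = (2; —)
  {1,3}:  v_{1} + v_{3} = 0  ⇒ sig = (2; —)
  {0,1}:  v_{0} + v_{1} = v_{4}  ⇒ sig = (2; 1)
  {0,3}:  v_{0} + v_{3} = v_{6}  ⇒ sig = (2; 1)
  {1,2}:  v_{1} + v_{2} = v_{6}  ⇒ sig = (2; 1)
  {1,6}:  v_{1} + v_{6} = v_{0}  ⇒ sig = (2; 1)
  {3,4}:  v_{3} + v_{4} = v_{0}  ⇒ sig = (2; 1)
  {3,6}:  v_{3} + v_{6} = v_{2}  ⇒ sig = (2; 1)
  {4,5}:  v_{4} + v_{5} = v_{1}  ⇒ sig = (2; 1)
  {5,6}:  v_{5} + v_{6} = v_{3}  ⇒ sig = (2; 1)
  {2,4}:  v_{2} + v_{4} = v_{0} + v_{6}  ⇒ sig = (2; 1,1)
  {0,2}:  v_{0} + v_{2} = 2·v_{6}  ⇒ sig = (2; 2)
  {2,5}:  v_{2} + v_{5} = 2·v_{3}  ⇒ sig = (2; 2)
  {4,6}:  v_{4} + v_{6} = 2·v_{0}  ⇒ sig = (2; 2)

Sorted signature multiset PRS(X):
[(2; —), (2; —), (2; 1), (2; 1), (2; 1), (2; 1), (2; 1), (2; 1), (2; 1), (2; 1), (2; 1,1), (2; 2), (2; 2), (2; 2)]


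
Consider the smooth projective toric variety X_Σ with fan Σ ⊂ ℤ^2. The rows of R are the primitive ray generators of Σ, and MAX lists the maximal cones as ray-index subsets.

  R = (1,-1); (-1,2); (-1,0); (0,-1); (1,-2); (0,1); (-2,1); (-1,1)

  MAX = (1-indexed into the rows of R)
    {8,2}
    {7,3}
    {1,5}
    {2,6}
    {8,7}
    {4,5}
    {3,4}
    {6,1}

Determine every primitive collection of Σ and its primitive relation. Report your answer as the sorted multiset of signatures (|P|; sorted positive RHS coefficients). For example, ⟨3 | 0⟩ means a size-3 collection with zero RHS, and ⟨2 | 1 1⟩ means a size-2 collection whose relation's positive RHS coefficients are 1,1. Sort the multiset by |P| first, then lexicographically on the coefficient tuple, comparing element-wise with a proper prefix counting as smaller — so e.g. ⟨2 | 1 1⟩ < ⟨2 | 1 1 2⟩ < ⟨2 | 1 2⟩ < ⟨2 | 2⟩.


Σ has 20 primitive collections:

  {1,8}:  v_{1} + v_{8} = 0  →  sig = ⟨2 | 0⟩
  {2,5}:  v_{2} + v_{5} = 0  →  sig = ⟨2 | 0⟩
  {4,6}:  v_{4} + v_{6} = 0  →  sig = ⟨2 | 0⟩
  {1,2}:  v_{1} + v_{2} = v_{6}  →  sig = ⟨2 | 1⟩
  {1,3}:  v_{1} + v_{3} = v_{4}  →  sig = ⟨2 | 1⟩
  {1,4}:  v_{1} + v_{4} = v_{5}  →  sig = ⟨2 | 1⟩
  {1,7}:  v_{1} + v_{7} = v_{3}  →  sig = ⟨2 | 1⟩
  {2,4}:  v_{2} + v_{4} = v_{8}  →  sig = ⟨2 | 1⟩
  {3,6}:  v_{3} + v_{6} = v_{8}  →  sig = ⟨2 | 1⟩
  {3,8}:  v_{3} + v_{8} = v_{7}  →  sig = ⟨2 | 1⟩
  {4,8}:  v_{4} + v_{8} = v_{3}  →  sig = ⟨2 | 1⟩
  {5,6}:  v_{5} + v_{6} = v_{1}  →  sig = ⟨2 | 1⟩
  {5,8}:  v_{5} + v_{8} = v_{4}  →  sig = ⟨2 | 1⟩
  {6,8}:  v_{6} + v_{8} = v_{2}  →  sig = ⟨2 | 1⟩
  {5,7}:  v_{5} + v_{7} = v_{3} + v_{4}  →  sig = ⟨2 | 1 1⟩
  {2,3}:  v_{2} + v_{3} = 2·v_{8}  →  sig = ⟨2 | 2⟩
  {3,5}:  v_{3} + v_{5} = 2·v_{4}  →  sig = ⟨2 | 2⟩
  {4,7}:  v_{4} + v_{7} = 2·v_{3}  →  sig = ⟨2 | 2⟩
  {6,7}:  v_{6} + v_{7} = 2·v_{8}  →  sig = ⟨2 | 2⟩
  {2,7}:  v_{2} + v_{7} = 3·v_{8}  →  sig = ⟨2 | 3⟩

so the primitive-relation signature multiset is
[⟨2 | 0⟩, ⟨2 | 0⟩, ⟨2 | 0⟩, ⟨2 | 1⟩, ⟨2 | 1⟩, ⟨2 | 1⟩, ⟨2 | 1⟩, ⟨2 | 1⟩, ⟨2 | 1⟩, ⟨2 | 1⟩, ⟨2 | 1⟩, ⟨2 | 1⟩, ⟨2 | 1⟩, ⟨2 | 1⟩, ⟨2 | 1 1⟩, ⟨2 | 2⟩, ⟨2 | 2⟩, ⟨2 | 2⟩, ⟨2 | 2⟩, ⟨2 | 3⟩]


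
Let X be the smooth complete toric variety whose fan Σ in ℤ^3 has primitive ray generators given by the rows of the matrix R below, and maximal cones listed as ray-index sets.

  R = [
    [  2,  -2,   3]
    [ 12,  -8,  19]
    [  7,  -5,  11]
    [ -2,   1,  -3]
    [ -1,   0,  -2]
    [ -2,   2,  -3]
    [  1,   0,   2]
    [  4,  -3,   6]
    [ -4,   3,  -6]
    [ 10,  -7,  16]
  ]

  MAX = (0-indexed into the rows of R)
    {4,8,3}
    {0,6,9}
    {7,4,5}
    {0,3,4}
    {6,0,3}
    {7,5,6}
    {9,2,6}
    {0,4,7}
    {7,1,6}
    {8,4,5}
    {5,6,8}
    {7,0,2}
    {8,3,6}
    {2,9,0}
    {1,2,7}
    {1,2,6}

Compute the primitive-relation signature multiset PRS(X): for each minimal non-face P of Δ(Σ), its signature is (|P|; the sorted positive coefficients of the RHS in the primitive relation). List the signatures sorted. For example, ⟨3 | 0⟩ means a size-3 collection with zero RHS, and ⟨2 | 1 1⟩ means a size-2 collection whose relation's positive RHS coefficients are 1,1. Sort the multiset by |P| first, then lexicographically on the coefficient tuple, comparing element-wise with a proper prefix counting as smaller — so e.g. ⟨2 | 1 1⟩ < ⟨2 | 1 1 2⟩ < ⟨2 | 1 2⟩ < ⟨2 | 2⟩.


24 minimal non-faces of Δ(Σ) (on 10 rays):

  P={0,5}:  v_{0} + v_{5} = 0  ⇒ sig = ⟨2 | 0⟩
  P={4,6}:  v_{4} + v_{6} = 0  ⇒ sig = ⟨2 | 0⟩
  P={7,8}:  v_{7} + v_{8} = 0  ⇒ sig = ⟨2 | 0⟩
  P={0,8}:  v_{0} + v_{8} = v_{3}  ⇒ sig = ⟨2 | 1⟩
  P={1,3}:  v_{1} + v_{3} = v_{9}  ⇒ sig = ⟨2 | 1⟩
  P={3,5}:  v_{3} + v_{5} = v_{8}  ⇒ sig = ⟨2 | 1⟩
  P={3,7}:  v_{3} + v_{7} = v_{0}  ⇒ sig = ⟨2 | 1⟩
  P={1,4}:  v_{1} + v_{4} = v_{2} + v_{7}  ⇒ sig = ⟨2 | 1 1⟩
  P={1,8}:  v_{1} + v_{8} = v_{2} + v_{6}  ⇒ sig = ⟨2 | 1 1⟩
  P={2,4}:  v_{2} + v_{4} = v_{0} + v_{7}  ⇒ sig = ⟨2 | 1 1⟩
  P={2,5}:  v_{2} + v_{5} = v_{6} + v_{7}  ⇒ sig = ⟨2 | 1 1⟩
  P={2,8}:  v_{2} + v_{8} = v_{0} + v_{6}  ⇒ sig = ⟨2 | 1 1⟩
  P={4,9}:  v_{4} + v_{9} = v_{0} + v_{2}  ⇒ sig = ⟨2 | 1 1⟩
  P={5,9}:  v_{5} + v_{9} = v_{2} + v_{6}  ⇒ sig = ⟨2 | 1 1⟩
  P={2,3}:  v_{2} + v_{3} = 2·v_{0} + v_{6}  ⇒ sig = ⟨2 | 1 2⟩
  P={1,9}:  v_{1} + v_{9} = 3·v_{2} + v_{6}  ⇒ sig = ⟨2 | 1 3⟩
  P={0,1}:  v_{0} + v_{1} = 2·v_{2}  ⇒ sig = ⟨2 | 2⟩
  P={7,9}:  v_{7} + v_{9} = 2·v_{2}  ⇒ sig = ⟨2 | 2⟩
  P={1,5}:  v_{1} + v_{5} = 2·v_{6} + 2·v_{7}  ⇒ sig = ⟨2 | 2 2⟩
  P={8,9}:  v_{8} + v_{9} = 2·v_{0} + 2·v_{6}  ⇒ sig = ⟨2 | 2 2⟩
  P={3,9}:  v_{3} + v_{9} = 3·v_{0} + 2·v_{6}  ⇒ sig = ⟨2 | 2 3⟩
  P={0,2,6}:  v_{0} + v_{2} + v_{6} = v_{9}  ⇒ sig = ⟨3 | 1⟩
  P={0,6,7}:  v_{0} + v_{6} + v_{7} = v_{2}  ⇒ sig = ⟨3 | 1⟩
  P={2,6,7}:  v_{2} + v_{6} + v_{7} = v_{1}  ⇒ sig = ⟨3 | 1⟩

Hence PRS(X_Σ) =
    |P|=2: 21 collections, coeffs (), (), (), (1), (1), (1), (1), (1,1), (1,1), (1,1), (1,1), (1,1), (1,1), (1,1), (1,2), (1,3), (2), (2), (2,2), (2,2), (2,3)
    |P|=3: 3 collections, coeffs (1), (1), (1)


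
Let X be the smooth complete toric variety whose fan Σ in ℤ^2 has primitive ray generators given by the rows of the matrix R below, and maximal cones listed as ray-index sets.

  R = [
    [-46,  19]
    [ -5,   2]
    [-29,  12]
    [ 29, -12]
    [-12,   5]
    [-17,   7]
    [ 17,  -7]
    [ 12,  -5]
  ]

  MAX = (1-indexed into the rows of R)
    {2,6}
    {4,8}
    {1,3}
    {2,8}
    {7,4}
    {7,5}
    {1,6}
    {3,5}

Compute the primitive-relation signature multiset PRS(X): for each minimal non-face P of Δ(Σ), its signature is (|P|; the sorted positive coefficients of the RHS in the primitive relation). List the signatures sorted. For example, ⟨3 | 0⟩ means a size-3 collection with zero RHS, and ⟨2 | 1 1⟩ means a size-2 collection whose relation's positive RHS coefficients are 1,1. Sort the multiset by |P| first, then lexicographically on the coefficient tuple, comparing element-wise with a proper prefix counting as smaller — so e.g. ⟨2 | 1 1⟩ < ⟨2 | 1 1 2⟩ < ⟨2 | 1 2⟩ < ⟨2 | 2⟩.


20 collections generate NE(X_Σ); each relation:

  • {3,4}:  v_{3} + v_{4} = 0  →  sig = ⟨2 | 0⟩
  • {5,8}:  v_{5} + v_{8} = 0  →  sig = ⟨2 | 0⟩
  • {6,7}:  v_{6} + v_{7} = 0  →  sig = ⟨2 | 0⟩
  • {1,4}:  v_{1} + v_{4} = v_{6}  →  sig = ⟨2 | 1⟩
  • {1,7}:  v_{1} + v_{7} = v_{3}  →  sig = ⟨2 | 1⟩
  • {2,5}:  v_{2} + v_{5} = v_{6}  →  sig = ⟨2 | 1⟩
  • {2,7}:  v_{2} + v_{7} = v_{8}  →  sig = ⟨2 | 1⟩
  • {3,6}:  v_{3} + v_{6} = v_{1}  →  sig = ⟨2 | 1⟩
  • {3,7}:  v_{3} + v_{7} = v_{5}  →  sig = ⟨2 | 1⟩
  • {3,8}:  v_{3} + v_{8} = v_{6}  →  sig = ⟨2 | 1⟩
  • {4,5}:  v_{4} + v_{5} = v_{7}  →  sig = ⟨2 | 1⟩
  • {4,6}:  v_{4} + v_{6} = v_{8}  →  sig = ⟨2 | 1⟩
  • {5,6}:  v_{5} + v_{6} = v_{3}  →  sig = ⟨2 | 1⟩
  • {6,8}:  v_{6} + v_{8} = v_{2}  →  sig = ⟨2 | 1⟩
  • {7,8}:  v_{7} + v_{8} = v_{4}  →  sig = ⟨2 | 1⟩
  • {1,5}:  v_{1} + v_{5} = 2·v_{3}  →  sig = ⟨2 | 2⟩
  • {1,8}:  v_{1} + v_{8} = 2·v_{6}  →  sig = ⟨2 | 2⟩
  • {2,3}:  v_{2} + v_{3} = 2·v_{6}  →  sig = ⟨2 | 2⟩
  • {2,4}:  v_{2} + v_{4} = 2·v_{8}  →  sig = ⟨2 | 2⟩
  • {1,2}:  v_{1} + v_{2} = 3·v_{6}  →  sig = ⟨2 | 3⟩

Signatures (|P|; sorted positive RHS coefficients), sorted:
[⟨2 | 0⟩, ⟨2 | 0⟩, ⟨2 | 0⟩, ⟨2 | 1⟩, ⟨2 | 1⟩, ⟨2 | 1⟩, ⟨2 | 1⟩, ⟨2 | 1⟩, ⟨2 | 1⟩, ⟨2 | 1⟩, ⟨2 | 1⟩, ⟨2 | 1⟩, ⟨2 | 1⟩, ⟨2 | 1⟩, ⟨2 | 1⟩, ⟨2 | 2⟩, ⟨2 | 2⟩, ⟨2 | 2⟩, ⟨2 | 2⟩, ⟨2 | 3⟩]


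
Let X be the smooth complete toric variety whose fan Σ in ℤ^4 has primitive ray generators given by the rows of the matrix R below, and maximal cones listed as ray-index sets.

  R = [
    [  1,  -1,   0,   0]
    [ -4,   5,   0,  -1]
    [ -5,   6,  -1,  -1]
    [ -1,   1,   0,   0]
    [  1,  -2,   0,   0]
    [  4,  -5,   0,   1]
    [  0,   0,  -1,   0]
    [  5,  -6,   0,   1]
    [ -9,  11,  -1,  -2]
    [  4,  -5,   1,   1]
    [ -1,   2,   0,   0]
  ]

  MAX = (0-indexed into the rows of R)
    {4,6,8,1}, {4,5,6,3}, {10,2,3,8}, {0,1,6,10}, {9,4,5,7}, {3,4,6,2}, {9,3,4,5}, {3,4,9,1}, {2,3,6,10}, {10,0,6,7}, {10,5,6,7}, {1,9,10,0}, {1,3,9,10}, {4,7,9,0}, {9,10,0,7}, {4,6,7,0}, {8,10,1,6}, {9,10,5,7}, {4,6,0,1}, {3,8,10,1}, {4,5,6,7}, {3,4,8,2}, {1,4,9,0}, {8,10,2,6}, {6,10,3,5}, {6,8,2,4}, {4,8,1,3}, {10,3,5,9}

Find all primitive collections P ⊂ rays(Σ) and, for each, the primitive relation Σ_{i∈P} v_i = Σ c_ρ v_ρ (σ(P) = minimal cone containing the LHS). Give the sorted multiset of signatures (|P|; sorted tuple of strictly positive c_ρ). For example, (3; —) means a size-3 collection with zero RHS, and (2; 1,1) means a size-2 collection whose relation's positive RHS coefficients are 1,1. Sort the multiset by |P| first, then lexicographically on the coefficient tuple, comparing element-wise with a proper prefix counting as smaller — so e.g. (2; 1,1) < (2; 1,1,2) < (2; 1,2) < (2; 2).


18 collections generate NE(X_Σ); each relation:

  P = {0,3}:  v_{0} + v_{3} = 0  ⟹  sig = (2; —)
  P = {1,5}:  v_{1} + v_{5} = 0  ⟹  sig = (2; —)
  P = {4,10}:  v_{4} + v_{10} = 0  ⟹  sig = (2; —)
  P = {0,5}:  v_{0} + v_{5} = v_{7}  ⟹  sig = (2; 1)
  P = {1,2}:  v_{1} + v_{2} = v_{8}  ⟹  sig = (2; 1)
  P = {1,7}:  v_{1} + v_{7} = v_{0}  ⟹  sig = (2; 1)
  P = {2,7}:  v_{2} + v_{7} = v_{6}  ⟹  sig = (2; 1)
  P = {2,9}:  v_{2} + v_{9} = v_{3}  ⟹  sig = (2; 1)
  P = {3,7}:  v_{3} + v_{7} = v_{5}  ⟹  sig = (2; 1)
  P = {5,8}:  v_{5} + v_{8} = v_{2}  ⟹  sig = (2; 1)
  P = {6,9}:  v_{6} + v_{9} = v_{5}  ⟹  sig = (2; 1)
  P = {0,2}:  v_{0} + v_{2} = v_{1} + v_{6}  ⟹  sig = (2; 1,1)
  P = {2,5}:  v_{2} + v_{5} = v_{3} + v_{6}  ⟹  sig = (2; 1,1)
  P = {7,8}:  v_{7} + v_{8} = v_{1} + v_{6}  ⟹  sig = (2; 1,1)
  P = {8,9}:  v_{8} + v_{9} = v_{1} + v_{3}  ⟹  sig = (2; 1,1)
  P = {0,8}:  v_{0} + v_{8} = 2·v_{1} + v_{6}  ⟹  sig = (2; 1,2)
  P = {1,3,6}:  v_{1} + v_{3} + v_{6} = v_{2}  ⟹  sig = (3; 1)
  P = {3,6,8}:  v_{3} + v_{6} + v_{8} = 2·v_{2}  ⟹  sig = (3; 2)

Signatures (|P|; sorted positive RHS coefficients), sorted:
    (2; —)
    (2; —)
    (2; —)
    (2; 1)
    (2; 1)
    (2; 1)
    (2; 1)
    (2; 1)
    (2; 1)
    (2; 1)
    (2; 1)
    (2; 1,1)
    (2; 1,1)
    (2; 1,1)
    (2; 1,1)
    (2; 1,2)
    (3; 1)
    (3; 2)


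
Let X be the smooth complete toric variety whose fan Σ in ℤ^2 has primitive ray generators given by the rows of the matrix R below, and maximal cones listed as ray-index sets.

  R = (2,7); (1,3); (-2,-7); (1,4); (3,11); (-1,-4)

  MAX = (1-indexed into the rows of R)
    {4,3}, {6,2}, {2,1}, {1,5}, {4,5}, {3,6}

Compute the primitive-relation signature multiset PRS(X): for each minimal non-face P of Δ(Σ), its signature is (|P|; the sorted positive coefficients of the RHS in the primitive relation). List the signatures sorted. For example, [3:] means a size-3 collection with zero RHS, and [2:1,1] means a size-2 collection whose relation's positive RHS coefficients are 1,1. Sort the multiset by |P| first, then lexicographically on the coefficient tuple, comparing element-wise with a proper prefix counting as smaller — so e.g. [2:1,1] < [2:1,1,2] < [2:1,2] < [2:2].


The 9 primitive collections of Σ (r=6, n=2):

  • {1,3}:  v_{1} + v_{3} = 0 ; sig = [2:]
  • {4,6}:  v_{4} + v_{6} = 0 ; sig = [2:]
  • {1,4}:  v_{1} + v_{4} = v_{5} ; sig = [2:1]
  • {1,6}:  v_{1} + v_{6} = v_{2} ; sig = [2:1]
  • {2,3}:  v_{2} + v_{3} = v_{6} ; sig = [2:1]
  • {2,4}:  v_{2} + v_{4} = v_{1} ; sig = [2:1]
  • {3,5}:  v_{3} + v_{5} = v_{4} ; sig = [2:1]
  • {5,6}:  v_{5} + v_{6} = v_{1} ; sig = [2:1]
  • {2,5}:  v_{2} + v_{5} = 2·v_{1} ; sig = [2:2]

Signatures (|P|; sorted positive RHS coefficients), sorted:
[[2:], [2:], [2:1], [2:1], [2:1], [2:1], [2:1], [2:1], [2:2]]


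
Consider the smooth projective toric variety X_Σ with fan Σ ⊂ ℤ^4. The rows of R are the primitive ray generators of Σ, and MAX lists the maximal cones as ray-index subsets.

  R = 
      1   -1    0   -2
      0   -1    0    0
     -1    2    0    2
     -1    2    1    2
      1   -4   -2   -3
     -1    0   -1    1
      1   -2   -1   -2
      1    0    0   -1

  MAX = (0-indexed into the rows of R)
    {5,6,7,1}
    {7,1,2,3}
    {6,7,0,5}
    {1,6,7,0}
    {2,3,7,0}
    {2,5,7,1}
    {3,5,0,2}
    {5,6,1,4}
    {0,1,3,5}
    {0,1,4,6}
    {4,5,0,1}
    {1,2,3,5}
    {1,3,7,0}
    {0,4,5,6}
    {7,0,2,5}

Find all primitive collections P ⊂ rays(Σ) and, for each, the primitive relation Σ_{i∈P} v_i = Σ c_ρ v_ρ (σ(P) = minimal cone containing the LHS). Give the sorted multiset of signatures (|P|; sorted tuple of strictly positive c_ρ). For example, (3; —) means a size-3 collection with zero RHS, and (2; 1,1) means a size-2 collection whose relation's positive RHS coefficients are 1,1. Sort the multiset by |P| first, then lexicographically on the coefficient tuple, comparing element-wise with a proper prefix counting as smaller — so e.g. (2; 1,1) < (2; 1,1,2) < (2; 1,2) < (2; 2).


Δ(Σ) — 8 vertices, 9 min non-faces:

  • {3,6}:  v_{3} + v_{6} = 0  →  sig = (2; —)
  • {2,4}:  v_{2} + v_{4} = v_{5} + v_{6}  →  sig = (2; 1,1)
  • {2,6}:  v_{2} + v_{6} = v_{5} + v_{7}  →  sig = (2; 1,1)
  • {3,4}:  v_{3} + v_{4} = v_{0} + v_{1} + v_{5}  →  sig = (2; 1,1,1)
  • {4,7}:  v_{4} + v_{7} = 2·v_{6}  →  sig = (2; 2)
  • {0,1,2}:  v_{0} + v_{1} + v_{2} = 0  →  sig = (3; —)
  • {3,5,7}:  v_{3} + v_{5} + v_{7} = v_{2}  →  sig = (3; 1)
  • {0,1,5,6}:  v_{0} + v_{1} + v_{5} + v_{6} = v_{4}  →  sig = (4; 1)
  • {0,1,5,7}:  v_{0} + v_{1} + v_{5} + v_{7} = v_{6}  →  sig = (4; 1)

so the primitive-relation signature multiset is
    (2; —)
    (2; 1,1)
    (2; 1,1)
    (2; 1,1,1)
    (2; 2)
    (3; —)
    (3; 1)
    (4; 1)
    (4; 1)


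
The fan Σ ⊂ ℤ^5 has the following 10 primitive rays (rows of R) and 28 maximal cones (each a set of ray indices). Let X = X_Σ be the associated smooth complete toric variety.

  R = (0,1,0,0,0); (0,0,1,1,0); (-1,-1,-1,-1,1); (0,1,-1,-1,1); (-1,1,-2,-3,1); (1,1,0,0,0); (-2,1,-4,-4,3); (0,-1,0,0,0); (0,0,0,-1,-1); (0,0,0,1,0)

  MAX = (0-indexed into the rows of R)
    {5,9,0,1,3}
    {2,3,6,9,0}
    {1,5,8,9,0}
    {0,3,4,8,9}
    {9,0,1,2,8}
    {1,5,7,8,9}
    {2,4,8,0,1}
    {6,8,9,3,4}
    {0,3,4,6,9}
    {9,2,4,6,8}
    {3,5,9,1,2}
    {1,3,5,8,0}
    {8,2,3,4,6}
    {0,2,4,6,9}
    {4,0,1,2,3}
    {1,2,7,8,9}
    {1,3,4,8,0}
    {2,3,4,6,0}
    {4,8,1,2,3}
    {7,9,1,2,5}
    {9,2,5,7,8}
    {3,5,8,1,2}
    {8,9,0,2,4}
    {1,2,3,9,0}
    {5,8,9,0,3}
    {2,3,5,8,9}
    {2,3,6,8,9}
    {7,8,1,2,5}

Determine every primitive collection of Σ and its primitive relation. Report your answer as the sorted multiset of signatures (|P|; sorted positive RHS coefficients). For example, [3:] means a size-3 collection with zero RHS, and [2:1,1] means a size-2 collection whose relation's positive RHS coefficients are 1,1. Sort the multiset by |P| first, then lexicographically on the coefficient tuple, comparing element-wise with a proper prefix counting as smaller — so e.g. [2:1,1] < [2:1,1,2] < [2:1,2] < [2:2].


14 minimal non-faces of Δ(Σ) (on 10 rays):

  • {0,7}:  v_{0} + v_{7} = 0  ⟹  sig = [2:]
  • {3,7}:  v_{3} + v_{7} = v_{2} + v_{5}  ⟹  sig = [2:1,1]
  • {4,7}:  v_{4} + v_{7} = v_{2} + v_{3} + v_{8}  ⟹  sig = [2:1,1,1]
  • {5,6}:  v_{5} + v_{6} = v_{2} + 3·v_{3} + v_{8} + v_{9}  ⟹  sig = [2:1,1,1,3]
  • {6,7}:  v_{6} + v_{7} = 2·v_{2} + 2·v_{3} + v_{8} + v_{9}  ⟹  sig = [2:1,1,2,2]
  • {4,5}:  v_{4} + v_{5} = 2·v_{3} + v_{8}  ⟹  sig = [2:1,2]
  • {1,6}:  v_{1} + v_{6} = 2·v_{0} + 2·v_{2} + v_{3}  ⟹  sig = [2:1,2,2]
  • {0,2,5}:  v_{0} + v_{2} + v_{5} = v_{3}  ⟹  sig = [3:1]
  • {0,6,8}:  v_{0} + v_{6} + v_{8} = 2·v_{4} + v_{9}  ⟹  sig = [3:1,2]
  • {1,4,9}:  v_{1} + v_{4} + v_{9} = 2·v_{0} + v_{2}  ⟹  sig = [3:1,2]
  • {0,2,3,8}:  v_{0} + v_{2} + v_{3} + v_{8} = v_{4}  ⟹  sig = [4:1]
  • {1,3,8,9}:  v_{1} + v_{3} + v_{8} + v_{9} = v_{0}  ⟹  sig = [4:1]
  • {2,3,4,9}:  v_{2} + v_{3} + v_{4} + v_{9} = v_{6}  ⟹  sig = [4:1]
  • {1,2,5,8,9}:  v_{1} + v_{2} + v_{5} + v_{8} + v_{9} = 0  ⟹  sig = [5:]

Sorted signature multiset PRS(X):
    |P|=2: 7 collections, coeffs (), (1,1), (1,1,1), (1,1,1,3), (1,1,2,2), (1,2), (1,2,2)
    |P|=3: 3 collections, coeffs (1), (1,2), (1,2)
    |P|=4: 3 collections, coeffs (1), (1), (1)
    |P|=5: 1 collection, coeffs ()


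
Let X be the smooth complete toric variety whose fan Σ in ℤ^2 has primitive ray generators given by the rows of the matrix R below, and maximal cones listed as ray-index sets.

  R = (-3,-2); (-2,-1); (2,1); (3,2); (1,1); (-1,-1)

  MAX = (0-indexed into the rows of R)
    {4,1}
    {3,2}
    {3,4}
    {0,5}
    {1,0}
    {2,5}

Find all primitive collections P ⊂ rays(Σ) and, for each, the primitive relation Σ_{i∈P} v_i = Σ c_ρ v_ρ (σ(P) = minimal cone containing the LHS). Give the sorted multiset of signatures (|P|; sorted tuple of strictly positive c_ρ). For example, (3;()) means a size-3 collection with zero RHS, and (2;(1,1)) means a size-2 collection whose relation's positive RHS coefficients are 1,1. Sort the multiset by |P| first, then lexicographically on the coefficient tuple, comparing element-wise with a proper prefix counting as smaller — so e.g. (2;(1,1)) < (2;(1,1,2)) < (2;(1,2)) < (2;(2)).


Minimal non-faces — 9 found among 6 rays, 6 max cones:

  P={0,3}:  v_{0} + v_{3} = 0  so sig = (2;())
  P={1,2}:  v_{1} + v_{2} = 0  so sig = (2;())
  P={4,5}:  v_{4} + v_{5} = 0  so sig = (2;())
  P={0,2}:  v_{0} + v_{2} = v_{5}  so sig = (2;(1))
  P={0,4}:  v_{0} + v_{4} = v_{1}  so sig = (2;(1))
  P={1,3}:  v_{1} + v_{3} = v_{4}  so sig = (2;(1))
  P={1,5}:  v_{1} + v_{5} = v_{0}  so sig = (2;(1))
  P={2,4}:  v_{2} + v_{4} = v_{3}  so sig = (2;(1))
  P={3,5}:  v_{3} + v_{5} = v_{2}  so sig = (2;(1))

Signatures (|P|; sorted positive RHS coefficients), sorted:
{ (2;()) ×3,  (2;(1)) ×6 }


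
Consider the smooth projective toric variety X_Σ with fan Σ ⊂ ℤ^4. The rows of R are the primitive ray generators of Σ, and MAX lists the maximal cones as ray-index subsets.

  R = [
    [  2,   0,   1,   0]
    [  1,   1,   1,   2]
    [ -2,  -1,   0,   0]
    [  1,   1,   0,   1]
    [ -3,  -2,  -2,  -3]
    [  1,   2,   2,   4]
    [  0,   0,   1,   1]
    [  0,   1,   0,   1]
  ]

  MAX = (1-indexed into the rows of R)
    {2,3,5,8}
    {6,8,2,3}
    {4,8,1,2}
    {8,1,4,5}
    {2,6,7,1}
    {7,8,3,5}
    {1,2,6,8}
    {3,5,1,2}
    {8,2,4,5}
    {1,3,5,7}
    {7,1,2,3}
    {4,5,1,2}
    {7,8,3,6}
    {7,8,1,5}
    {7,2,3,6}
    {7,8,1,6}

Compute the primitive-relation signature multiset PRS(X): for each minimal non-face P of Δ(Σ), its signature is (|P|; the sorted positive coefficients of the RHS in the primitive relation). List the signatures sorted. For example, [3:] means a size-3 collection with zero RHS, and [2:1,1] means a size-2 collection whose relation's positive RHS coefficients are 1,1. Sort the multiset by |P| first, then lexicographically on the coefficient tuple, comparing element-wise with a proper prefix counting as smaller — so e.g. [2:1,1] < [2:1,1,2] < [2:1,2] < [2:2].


9 minimal non-faces of Δ(Σ) (on 8 rays):

  • {4,7}:  v_{4} + v_{7} = v_{2}  →  sig = [2:1]
  • {5,6}:  v_{5} + v_{6} = v_{3} + v_{8}  →  sig = [2:1,1]
  • {3,4}:  v_{3} + v_{4} = 2·v_{2} + v_{5}  →  sig = [2:1,2]
  • {4,6}:  v_{4} + v_{6} = 2·v_{2} + v_{8}  →  sig = [2:1,2]
  • {1,3,8}:  v_{1} + v_{3} + v_{8} = v_{7}  →  sig = [3:1]
  • {2,5,7}:  v_{2} + v_{5} + v_{7} = v_{3}  →  sig = [3:1]
  • {2,7,8}:  v_{2} + v_{7} + v_{8} = v_{6}  →  sig = [3:1]
  • {1,3,6}:  v_{1} + v_{3} + v_{6} = v_{2} + 2·v_{7}  →  sig = [3:1,2]
  • {1,2,5,8}:  v_{1} + v_{2} + v_{5} + v_{8} = 0  →  sig = [4:]

Sorted signature multiset PRS(X):
    [2:1]
    [2:1,1]
    [2:1,2]
    [2:1,2]
    [3:1]
    [3:1]
    [3:1]
    [3:1,2]
    [4:]


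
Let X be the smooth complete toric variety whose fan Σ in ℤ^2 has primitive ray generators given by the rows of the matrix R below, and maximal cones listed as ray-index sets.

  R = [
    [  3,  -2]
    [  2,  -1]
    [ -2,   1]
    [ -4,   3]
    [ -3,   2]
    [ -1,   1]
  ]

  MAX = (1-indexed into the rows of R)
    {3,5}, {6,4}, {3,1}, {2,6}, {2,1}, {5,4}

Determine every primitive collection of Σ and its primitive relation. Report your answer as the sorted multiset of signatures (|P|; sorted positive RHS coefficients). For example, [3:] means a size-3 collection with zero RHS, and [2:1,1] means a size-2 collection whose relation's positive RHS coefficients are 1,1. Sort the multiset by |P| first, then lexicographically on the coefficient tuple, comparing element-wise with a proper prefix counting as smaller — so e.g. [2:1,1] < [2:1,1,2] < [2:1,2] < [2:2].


Minimal non-faces — 9 found among 6 rays, 6 max cones:

  • {1,5}:  v_{1} + v_{5} = 0 ; sig = [2:]
  • {2,3}:  v_{2} + v_{3} = 0 ; sig = [2:]
  • {1,4}:  v_{1} + v_{4} = v_{6} ; sig = [2:1]
  • {1,6}:  v_{1} + v_{6} = v_{2} ; sig = [2:1]
  • {2,5}:  v_{2} + v_{5} = v_{6} ; sig = [2:1]
  • {3,6}:  v_{3} + v_{6} = v_{5} ; sig = [2:1]
  • {5,6}:  v_{5} + v_{6} = v_{4} ; sig = [2:1]
  • {2,4}:  v_{2} + v_{4} = 2·v_{6} ; sig = [2:2]
  • {3,4}:  v_{3} + v_{4} = 2·v_{5} ; sig = [2:2]

Signatures (|P|; sorted positive RHS coefficients), sorted:
    [2:]
    [2:]
    [2:1]
    [2:1]
    [2:1]
    [2:1]
    [2:1]
    [2:2]
    [2:2]


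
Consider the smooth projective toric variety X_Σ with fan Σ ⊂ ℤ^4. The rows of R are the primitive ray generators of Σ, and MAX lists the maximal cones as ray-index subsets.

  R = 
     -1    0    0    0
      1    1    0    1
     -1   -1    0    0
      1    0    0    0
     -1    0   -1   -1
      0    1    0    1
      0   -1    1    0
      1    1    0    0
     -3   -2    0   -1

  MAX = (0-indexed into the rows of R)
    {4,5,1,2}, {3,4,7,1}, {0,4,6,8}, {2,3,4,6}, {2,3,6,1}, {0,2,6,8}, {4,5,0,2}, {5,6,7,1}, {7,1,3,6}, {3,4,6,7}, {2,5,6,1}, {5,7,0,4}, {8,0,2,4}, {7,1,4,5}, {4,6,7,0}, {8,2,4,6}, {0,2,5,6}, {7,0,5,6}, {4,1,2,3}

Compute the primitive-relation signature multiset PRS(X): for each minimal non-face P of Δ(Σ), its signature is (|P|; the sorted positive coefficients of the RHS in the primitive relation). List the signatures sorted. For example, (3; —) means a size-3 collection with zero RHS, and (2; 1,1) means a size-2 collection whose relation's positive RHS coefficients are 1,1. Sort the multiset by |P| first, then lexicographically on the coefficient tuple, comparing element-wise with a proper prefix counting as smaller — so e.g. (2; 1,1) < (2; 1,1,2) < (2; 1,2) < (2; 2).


11 collections generate NE(X_Σ); each relation:

  {0,3}:  v_{0} + v_{3} = 0  →  sig = (2; —)
  {2,7}:  v_{2} + v_{7} = 0  →  sig = (2; —)
  {0,1}:  v_{0} + v_{1} = v_{5}  →  sig = (2; 1)
  {3,5}:  v_{3} + v_{5} = v_{1}  →  sig = (2; 1)
  {1,8}:  v_{1} + v_{8} = v_{0} + v_{2}  →  sig = (2; 1,1)
  {3,8}:  v_{3} + v_{8} = v_{2} + v_{4} + v_{6}  →  sig = (2; 1,1,1)
  {7,8}:  v_{7} + v_{8} = v_{0} + v_{4} + v_{6}  →  sig = (2; 1,1,1)
  {5,8}:  v_{5} + v_{8} = 2·v_{0} + v_{2}  →  sig = (2; 1,2)
  {1,4,6}:  v_{1} + v_{4} + v_{6} = 0  →  sig = (3; —)
  {4,5,6}:  v_{4} + v_{5} + v_{6} = v_{0}  →  sig = (3; 1)
  {0,2,4,6}:  v_{0} + v_{2} + v_{4} + v_{6} = v_{8}  →  sig = (4; 1)

Sorted signature multiset PRS(X):
    (2; —)
    (2; —)
    (2; 1)
    (2; 1)
    (2; 1,1)
    (2; 1,1,1)
    (2; 1,1,1)
    (2; 1,2)
    (3; —)
    (3; 1)
    (4; 1)


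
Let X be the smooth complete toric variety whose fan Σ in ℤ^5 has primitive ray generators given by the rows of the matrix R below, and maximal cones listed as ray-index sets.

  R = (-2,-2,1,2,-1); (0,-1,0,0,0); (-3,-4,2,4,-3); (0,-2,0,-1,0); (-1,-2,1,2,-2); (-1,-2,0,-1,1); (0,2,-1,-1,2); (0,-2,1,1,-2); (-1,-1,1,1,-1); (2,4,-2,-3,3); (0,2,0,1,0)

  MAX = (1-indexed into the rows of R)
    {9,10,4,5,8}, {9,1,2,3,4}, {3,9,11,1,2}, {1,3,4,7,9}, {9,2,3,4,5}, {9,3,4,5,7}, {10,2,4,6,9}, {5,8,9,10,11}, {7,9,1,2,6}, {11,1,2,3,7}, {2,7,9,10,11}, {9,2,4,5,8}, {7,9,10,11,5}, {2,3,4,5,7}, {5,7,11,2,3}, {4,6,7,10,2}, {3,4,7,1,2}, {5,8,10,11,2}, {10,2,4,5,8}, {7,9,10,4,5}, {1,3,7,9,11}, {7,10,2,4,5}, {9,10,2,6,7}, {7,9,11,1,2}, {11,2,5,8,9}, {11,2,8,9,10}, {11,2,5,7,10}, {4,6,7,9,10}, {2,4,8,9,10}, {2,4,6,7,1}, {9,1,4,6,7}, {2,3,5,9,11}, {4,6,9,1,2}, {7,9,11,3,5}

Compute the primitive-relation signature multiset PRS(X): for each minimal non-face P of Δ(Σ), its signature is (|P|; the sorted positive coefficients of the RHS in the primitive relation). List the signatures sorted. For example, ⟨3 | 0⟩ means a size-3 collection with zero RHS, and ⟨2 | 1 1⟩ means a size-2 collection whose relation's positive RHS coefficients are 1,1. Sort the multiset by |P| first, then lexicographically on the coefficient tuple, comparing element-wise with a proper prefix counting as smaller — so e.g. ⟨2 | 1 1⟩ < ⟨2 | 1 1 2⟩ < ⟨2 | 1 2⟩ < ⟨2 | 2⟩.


15 collections generate NE(X_Σ); each relation:

  {4,11}:  v_{4} + v_{11} = 0  so sig = ⟨2 | 0⟩
  {7,8}:  v_{7} + v_{8} = 0  so sig = ⟨2 | 0⟩
  {1,5}:  v_{1} + v_{5} = v_{3}  so sig = ⟨2 | 1⟩
  {1,10}:  v_{1} + v_{10} = v_{7}  so sig = ⟨2 | 1⟩
  {3,10}:  v_{3} + v_{10} = v_{5} + v_{7}  so sig = ⟨2 | 1 1⟩
  {5,6}:  v_{5} + v_{6} = v_{1} + v_{4}  so sig = ⟨2 | 1 1⟩
  {1,8}:  v_{1} + v_{8} = v_{2} + v_{5} + v_{9}  so sig = ⟨2 | 1 1 1⟩
  {6,8}:  v_{6} + v_{8} = v_{2} + v_{4} + v_{9}  so sig = ⟨2 | 1 1 1⟩
  {6,11}:  v_{6} + v_{11} = v_{2} + v_{7} + v_{9}  so sig = ⟨2 | 1 1 1⟩
  {3,8}:  v_{3} + v_{8} = v_{2} + 2·v_{5} + v_{9}  so sig = ⟨2 | 1 1 2⟩
  {3,6}:  v_{3} + v_{6} = 2·v_{1} + v_{4}  so sig = ⟨2 | 1 2⟩
  {2,5,9,10}:  v_{2} + v_{5} + v_{9} + v_{10} = 0  so sig = ⟨4 | 0⟩
  {2,4,7,9}:  v_{2} + v_{4} + v_{7} + v_{9} = v_{6}  so sig = ⟨4 | 1⟩
  {2,5,7,9}:  v_{2} + v_{5} + v_{7} + v_{9} = v_{1}  so sig = ⟨4 | 1⟩
  {2,3,7,9}:  v_{2} + v_{3} + v_{7} + v_{9} = 2·v_{1}  so sig = ⟨4 | 2⟩

Signatures (|P|; sorted positive RHS coefficients), sorted:
    |P|=2: 11 collections, coeffs (), (), (1), (1), (1,1), (1,1), (1,1,1), (1,1,1), (1,1,1), (1,1,2), (1,2)
    |P|=4: 4 collections, coeffs (), (1), (1), (2)


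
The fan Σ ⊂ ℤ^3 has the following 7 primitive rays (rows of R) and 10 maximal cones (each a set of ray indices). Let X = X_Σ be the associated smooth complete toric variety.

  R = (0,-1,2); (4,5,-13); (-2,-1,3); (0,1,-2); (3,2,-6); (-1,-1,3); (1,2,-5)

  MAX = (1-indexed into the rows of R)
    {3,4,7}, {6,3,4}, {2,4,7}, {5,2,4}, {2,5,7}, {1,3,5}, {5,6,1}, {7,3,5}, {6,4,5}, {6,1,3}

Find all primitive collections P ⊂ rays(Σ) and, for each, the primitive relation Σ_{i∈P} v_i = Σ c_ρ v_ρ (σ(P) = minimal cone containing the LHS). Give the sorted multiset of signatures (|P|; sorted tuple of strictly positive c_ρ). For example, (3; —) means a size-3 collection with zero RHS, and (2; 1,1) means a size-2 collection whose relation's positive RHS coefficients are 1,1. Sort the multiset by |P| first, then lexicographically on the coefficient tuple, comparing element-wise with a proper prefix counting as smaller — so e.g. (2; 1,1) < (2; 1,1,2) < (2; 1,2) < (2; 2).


9 minimal non-faces of Δ(Σ) (on 7 rays):

  {1,4}:  v_{1} + v_{4} = 0  ⇒ sig = (2; —)
  {6,7}:  v_{6} + v_{7} = v_{4}  ⇒ sig = (2; 1)
  {1,2}:  v_{1} + v_{2} = v_{5} + v_{7}  ⇒ sig = (2; 1,1)
  {1,7}:  v_{1} + v_{7} = v_{3} + v_{5}  ⇒ sig = (2; 1,1)
  {2,6}:  v_{2} + v_{6} = 2·v_{4} + v_{5}  ⇒ sig = (2; 1,2)
  {2,3}:  v_{2} + v_{3} = 2·v_{7}  ⇒ sig = (2; 2)
  {3,5,6}:  v_{3} + v_{5} + v_{6} = 0  ⇒ sig = (3; —)
  {3,4,5}:  v_{3} + v_{4} + v_{5} = v_{7}  ⇒ sig = (3; 1)
  {4,5,7}:  v_{4} + v_{5} + v_{7} = v_{2}  ⇒ sig = (3; 1)

Hence PRS(X_Σ) =
    |P|=2: 6 collections, coeffs (), (1), (1,1), (1,1), (1,2), (2)
    |P|=3: 3 collections, coeffs (), (1), (1)


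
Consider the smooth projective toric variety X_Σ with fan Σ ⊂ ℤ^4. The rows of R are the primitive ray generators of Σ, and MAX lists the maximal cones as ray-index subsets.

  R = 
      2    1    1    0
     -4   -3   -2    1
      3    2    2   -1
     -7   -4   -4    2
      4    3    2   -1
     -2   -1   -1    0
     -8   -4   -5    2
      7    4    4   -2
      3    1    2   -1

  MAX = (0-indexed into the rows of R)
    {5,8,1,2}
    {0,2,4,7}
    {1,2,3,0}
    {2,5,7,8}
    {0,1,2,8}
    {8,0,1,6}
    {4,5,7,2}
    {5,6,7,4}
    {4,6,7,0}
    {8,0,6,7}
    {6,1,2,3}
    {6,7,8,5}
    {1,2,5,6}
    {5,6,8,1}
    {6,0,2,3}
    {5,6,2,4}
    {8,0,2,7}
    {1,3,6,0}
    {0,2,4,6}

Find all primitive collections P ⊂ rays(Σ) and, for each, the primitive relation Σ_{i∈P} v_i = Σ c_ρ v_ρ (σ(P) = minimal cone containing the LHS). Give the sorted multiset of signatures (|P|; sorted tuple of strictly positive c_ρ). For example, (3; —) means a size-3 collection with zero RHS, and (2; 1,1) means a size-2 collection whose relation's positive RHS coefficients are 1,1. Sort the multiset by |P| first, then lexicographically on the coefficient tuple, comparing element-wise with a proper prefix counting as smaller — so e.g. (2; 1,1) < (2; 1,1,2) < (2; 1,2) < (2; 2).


Δ(Σ) — 9 vertices, 11 min non-faces:

  • {0,5}:  v_{0} + v_{5} = 0  ⟹  sig = (2; —)
  • {1,4}:  v_{1} + v_{4} = 0  ⟹  sig = (2; —)
  • {3,7}:  v_{3} + v_{7} = 0  ⟹  sig = (2; —)
  • {1,7}:  v_{1} + v_{7} = v_{8}  ⟹  sig = (2; 1)
  • {3,8}:  v_{3} + v_{8} = v_{1}  ⟹  sig = (2; 1)
  • {4,8}:  v_{4} + v_{8} = v_{7}  ⟹  sig = (2; 1)
  • {3,4}:  v_{3} + v_{4} = v_{0} + v_{2} + v_{6}  ⟹  sig = (2; 1,1,1)
  • {3,5}:  v_{3} + v_{5} = v_{1} + v_{2} + v_{6}  ⟹  sig = (2; 1,1,1)
  • {2,6,8}:  v_{2} + v_{6} + v_{8} = v_{5}  ⟹  sig = (3; 1)
  • {2,6,7}:  v_{2} + v_{6} + v_{7} = v_{4} + v_{5}  ⟹  sig = (3; 1,1)
  • {0,1,2,6}:  v_{0} + v_{1} + v_{2} + v_{6} = v_{3}  ⟹  sig = (4; 1)

Sorted signature multiset PRS(X):
    |P|=2: 8 collections, coeffs (), (), (), (1), (1), (1), (1,1,1), (1,1,1)
    |P|=3: 2 collections, coeffs (1), (1,1)
    |P|=4: 1 collection, coeffs (1)


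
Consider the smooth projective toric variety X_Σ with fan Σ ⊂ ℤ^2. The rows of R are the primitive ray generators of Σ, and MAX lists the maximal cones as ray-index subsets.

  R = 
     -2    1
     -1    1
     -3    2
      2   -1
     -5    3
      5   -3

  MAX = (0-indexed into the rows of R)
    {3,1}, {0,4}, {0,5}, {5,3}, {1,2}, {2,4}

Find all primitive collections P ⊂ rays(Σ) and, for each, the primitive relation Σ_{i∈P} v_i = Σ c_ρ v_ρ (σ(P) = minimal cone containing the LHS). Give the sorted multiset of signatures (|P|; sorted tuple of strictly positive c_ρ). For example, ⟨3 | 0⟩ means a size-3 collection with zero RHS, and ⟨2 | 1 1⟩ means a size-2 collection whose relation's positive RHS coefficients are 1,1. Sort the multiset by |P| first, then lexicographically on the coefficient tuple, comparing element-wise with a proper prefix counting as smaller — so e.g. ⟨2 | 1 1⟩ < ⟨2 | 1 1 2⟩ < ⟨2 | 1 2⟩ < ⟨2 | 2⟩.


Σ has 9 primitive collections:

  P={0,3}:  v_{0} + v_{3} = 0  ⇒ sig = ⟨2 | 0⟩
  P={4,5}:  v_{4} + v_{5} = 0  ⇒ sig = ⟨2 | 0⟩
  P={0,1}:  v_{0} + v_{1} = v_{2}  ⇒ sig = ⟨2 | 1⟩
  P={0,2}:  v_{0} + v_{2} = v_{4}  ⇒ sig = ⟨2 | 1⟩
  P={2,3}:  v_{2} + v_{3} = v_{1}  ⇒ sig = ⟨2 | 1⟩
  P={2,5}:  v_{2} + v_{5} = v_{3}  ⇒ sig = ⟨2 | 1⟩
  P={3,4}:  v_{3} + v_{4} = v_{2}  ⇒ sig = ⟨2 | 1⟩
  P={1,4}:  v_{1} + v_{4} = 2·v_{2}  ⇒ sig = ⟨2 | 2⟩
  P={1,5}:  v_{1} + v_{5} = 2·v_{3}  ⇒ sig = ⟨2 | 2⟩

Signatures (|P|; sorted positive RHS coefficients), sorted:
[⟨2 | 0⟩, ⟨2 | 0⟩, ⟨2 | 1⟩, ⟨2 | 1⟩, ⟨2 | 1⟩, ⟨2 | 1⟩, ⟨2 | 1⟩, ⟨2 | 2⟩, ⟨2 | 2⟩]
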